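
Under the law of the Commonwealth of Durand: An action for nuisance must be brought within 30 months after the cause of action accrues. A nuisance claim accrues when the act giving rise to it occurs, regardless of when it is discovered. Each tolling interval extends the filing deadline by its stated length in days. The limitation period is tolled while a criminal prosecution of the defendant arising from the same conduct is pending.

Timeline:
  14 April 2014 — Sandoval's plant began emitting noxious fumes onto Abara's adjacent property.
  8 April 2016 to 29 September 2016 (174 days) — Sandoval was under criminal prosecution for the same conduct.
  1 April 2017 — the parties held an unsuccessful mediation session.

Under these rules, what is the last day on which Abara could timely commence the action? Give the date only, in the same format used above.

6 April 2017

The limitation period began to run on 14 April 2014.
Adding the 30 months base period to 14 April 2014 gives a deadline of 14 October 2016, before any tolling.
Because the pending criminal prosecution ran from 8 April 2016 to 29 September 2016, the deadline is extended by 174 days to 6 April 2017.
The other events in the timeline have no effect on the limitation period under the stated rules.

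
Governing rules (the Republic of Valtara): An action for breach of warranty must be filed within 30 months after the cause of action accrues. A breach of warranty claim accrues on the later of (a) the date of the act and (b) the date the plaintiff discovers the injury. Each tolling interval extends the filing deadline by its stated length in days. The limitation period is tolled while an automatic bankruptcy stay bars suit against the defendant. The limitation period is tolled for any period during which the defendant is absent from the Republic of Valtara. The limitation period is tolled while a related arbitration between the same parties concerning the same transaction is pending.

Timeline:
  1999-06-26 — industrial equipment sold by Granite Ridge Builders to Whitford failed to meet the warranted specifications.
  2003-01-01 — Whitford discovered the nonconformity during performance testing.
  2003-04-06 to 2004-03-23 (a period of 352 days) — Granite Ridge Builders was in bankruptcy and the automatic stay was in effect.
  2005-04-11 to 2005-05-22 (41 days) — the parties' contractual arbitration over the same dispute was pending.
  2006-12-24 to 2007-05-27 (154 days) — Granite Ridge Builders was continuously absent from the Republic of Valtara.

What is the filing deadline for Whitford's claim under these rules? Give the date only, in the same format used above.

Taking the later of the act (1999-06-26) and discovery (2003-01-01), the claim accrued on 2003-01-01.
Adding the 30 months base period to 2003-01-01 gives a deadline of 2005-07-01, before any tolling.
The period was tolled for 352 days by the automatic bankruptcy stay (2003-04-06 to 2004-03-23), pushing the deadline to 2006-06-18.
The pending related arbitration from 2005-04-11 to 2005-05-22 tolled the period for 41 days, extending the deadline to 2006-07-29.
The defendant's absence from the jurisdiction starting 2006-12-24 came too late — the period had run on 2006-07-29 — and so does not extend the deadline.

2006-07-29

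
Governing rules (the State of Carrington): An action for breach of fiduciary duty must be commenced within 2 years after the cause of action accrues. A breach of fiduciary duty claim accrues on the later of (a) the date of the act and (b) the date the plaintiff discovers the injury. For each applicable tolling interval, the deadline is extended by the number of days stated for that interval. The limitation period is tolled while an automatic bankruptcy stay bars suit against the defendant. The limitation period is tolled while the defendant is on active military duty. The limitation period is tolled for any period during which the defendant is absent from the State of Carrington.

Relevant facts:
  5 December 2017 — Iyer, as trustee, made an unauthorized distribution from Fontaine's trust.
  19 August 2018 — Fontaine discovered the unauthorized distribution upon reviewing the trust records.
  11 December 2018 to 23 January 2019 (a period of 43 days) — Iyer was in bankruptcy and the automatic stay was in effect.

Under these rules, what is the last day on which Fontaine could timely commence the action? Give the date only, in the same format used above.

1 October 2020

Taking the later of the act (5 December 2017) and discovery (19 August 2018), the claim accrued on 19 August 2018.
The untolled deadline — 2 years after 19 August 2018 — is 19 August 2020.
The automatic bankruptcy stay from 11 December 2018 to 23 January 2019 tolled the period for 43 days, extending the deadline to 1 October 2020.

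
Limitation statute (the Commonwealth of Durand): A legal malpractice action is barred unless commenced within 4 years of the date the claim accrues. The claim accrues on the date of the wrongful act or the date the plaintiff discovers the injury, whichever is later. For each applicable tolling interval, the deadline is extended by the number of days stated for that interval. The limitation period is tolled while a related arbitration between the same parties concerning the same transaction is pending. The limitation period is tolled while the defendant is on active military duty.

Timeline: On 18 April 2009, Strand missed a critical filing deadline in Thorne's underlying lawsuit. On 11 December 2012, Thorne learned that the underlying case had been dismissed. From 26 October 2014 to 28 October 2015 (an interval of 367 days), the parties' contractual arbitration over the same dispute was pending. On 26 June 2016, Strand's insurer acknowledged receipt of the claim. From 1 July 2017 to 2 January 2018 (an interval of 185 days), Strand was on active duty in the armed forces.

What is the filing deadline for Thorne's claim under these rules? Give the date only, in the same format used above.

16 June 2018

Taking the later of the act (18 April 2009) and discovery (11 December 2012), the claim accrued on 11 December 2012.
Adding the 4 years base period to 11 December 2012 gives a deadline of 11 December 2016, before any tolling.
Because the pending related arbitration ran from 26 October 2014 to 28 October 2015, the deadline is extended by 367 days to 13 December 2017.
The defendant's active military service from 1 July 2017 to 2 January 2018 tolled the period for 185 days, extending the deadline to 16 June 2018.
None of the other events listed affects the running of the period under the stated rules.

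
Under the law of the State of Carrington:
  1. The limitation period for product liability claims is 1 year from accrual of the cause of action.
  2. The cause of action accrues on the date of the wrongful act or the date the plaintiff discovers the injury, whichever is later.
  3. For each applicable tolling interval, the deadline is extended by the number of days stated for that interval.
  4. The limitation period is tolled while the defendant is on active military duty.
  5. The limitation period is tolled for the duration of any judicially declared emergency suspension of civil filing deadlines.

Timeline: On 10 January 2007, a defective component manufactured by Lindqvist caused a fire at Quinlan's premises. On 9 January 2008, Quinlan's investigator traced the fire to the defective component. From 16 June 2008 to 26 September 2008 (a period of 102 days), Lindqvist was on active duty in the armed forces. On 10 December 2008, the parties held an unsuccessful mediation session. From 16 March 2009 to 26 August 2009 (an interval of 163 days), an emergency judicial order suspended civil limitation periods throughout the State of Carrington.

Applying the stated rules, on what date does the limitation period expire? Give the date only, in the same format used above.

1 October 2009

Taking the later of the act (10 January 2007) and discovery (9 January 2008), the claim accrued on 9 January 2008.
1 year from 9 January 2008 is 9 January 2009.
The defendant's active military service from 16 June 2008 to 26 September 2008 tolled the period for 102 days, extending the deadline to 21 April 2009.
Because the emergency suspension of filing deadlines ran from 16 March 2009 to 26 August 2009, the deadline is extended by 163 days to 1 October 2009.
None of the other events listed affects the running of the period under the stated rules.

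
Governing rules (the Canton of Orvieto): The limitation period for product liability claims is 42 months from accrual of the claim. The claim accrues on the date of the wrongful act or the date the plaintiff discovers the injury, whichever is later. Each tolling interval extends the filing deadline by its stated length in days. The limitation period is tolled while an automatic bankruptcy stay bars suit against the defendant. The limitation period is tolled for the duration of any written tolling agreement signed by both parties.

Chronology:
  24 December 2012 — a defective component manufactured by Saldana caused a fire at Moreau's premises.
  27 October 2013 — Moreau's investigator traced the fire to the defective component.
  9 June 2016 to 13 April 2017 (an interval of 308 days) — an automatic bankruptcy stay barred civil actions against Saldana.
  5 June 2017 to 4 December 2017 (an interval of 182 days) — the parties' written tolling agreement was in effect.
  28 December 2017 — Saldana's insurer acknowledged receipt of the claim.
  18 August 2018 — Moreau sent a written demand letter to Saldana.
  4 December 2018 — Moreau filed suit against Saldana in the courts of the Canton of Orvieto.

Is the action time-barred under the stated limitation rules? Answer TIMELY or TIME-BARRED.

TIME-BARRED

The claim accrued on 27 October 2013 — the later of the 24 December 2012 act and the 27 October 2013 discovery.
The untolled deadline — 42 months after 27 October 2013 — is 27 April 2017.
The automatic bankruptcy stay from 9 June 2016 to 13 April 2017 tolled the period for 308 days, extending the deadline to 1 March 2018.
The period was tolled for 182 days by the written tolling agreement (5 June 2017 to 4 December 2017), pushing the deadline to 30 August 2018.
The other events in the timeline have no effect on the limitation period under the stated rules.
Filing on 4 December 2018 missed the 30 August 2018 deadline — the action is time-barred.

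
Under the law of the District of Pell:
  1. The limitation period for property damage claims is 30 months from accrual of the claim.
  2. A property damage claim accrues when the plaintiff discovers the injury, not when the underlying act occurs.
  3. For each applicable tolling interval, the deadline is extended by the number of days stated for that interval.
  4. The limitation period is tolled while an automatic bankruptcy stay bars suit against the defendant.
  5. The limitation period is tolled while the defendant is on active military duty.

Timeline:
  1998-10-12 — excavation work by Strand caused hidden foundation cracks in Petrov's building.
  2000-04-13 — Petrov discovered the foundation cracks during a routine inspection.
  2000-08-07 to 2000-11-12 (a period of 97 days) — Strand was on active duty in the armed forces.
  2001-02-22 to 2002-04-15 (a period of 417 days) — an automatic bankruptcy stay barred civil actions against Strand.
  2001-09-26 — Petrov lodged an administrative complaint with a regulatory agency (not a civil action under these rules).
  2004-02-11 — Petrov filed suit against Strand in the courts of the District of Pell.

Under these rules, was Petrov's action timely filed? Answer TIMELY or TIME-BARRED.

TIMELY

Under the discovery rule, the claim accrued on 2000-04-13, when Petrov discovered the injury — not on the 1998-10-12 date of the underlying act.
30 months from 2000-04-13 is 2002-10-13.
Because the defendant's active military service ran from 2000-08-07 to 2000-11-12, the deadline is extended by 97 days to 2003-01-18.
The period was tolled for 417 days by the automatic bankruptcy stay (2001-02-22 to 2002-04-15), pushing the deadline to 2004-03-10.
Nothing else in the chronology tolls or restarts the period.
Filing on 2004-02-11 beat the 2004-03-10 deadline — the action is timely.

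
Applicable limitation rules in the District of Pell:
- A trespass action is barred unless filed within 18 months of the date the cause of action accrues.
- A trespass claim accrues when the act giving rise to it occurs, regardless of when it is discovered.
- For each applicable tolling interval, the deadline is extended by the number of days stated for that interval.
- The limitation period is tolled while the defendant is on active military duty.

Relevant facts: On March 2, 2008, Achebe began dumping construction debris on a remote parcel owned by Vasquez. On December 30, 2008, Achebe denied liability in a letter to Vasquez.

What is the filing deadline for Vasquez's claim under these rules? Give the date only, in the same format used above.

September 2, 2009

The cause of action accrued on March 2, 2008, the date of the act.
Adding the 18 months base period to March 2, 2008 gives a deadline of September 2, 2009, before any tolling.
Nothing else in the chronology tolls or restarts the period.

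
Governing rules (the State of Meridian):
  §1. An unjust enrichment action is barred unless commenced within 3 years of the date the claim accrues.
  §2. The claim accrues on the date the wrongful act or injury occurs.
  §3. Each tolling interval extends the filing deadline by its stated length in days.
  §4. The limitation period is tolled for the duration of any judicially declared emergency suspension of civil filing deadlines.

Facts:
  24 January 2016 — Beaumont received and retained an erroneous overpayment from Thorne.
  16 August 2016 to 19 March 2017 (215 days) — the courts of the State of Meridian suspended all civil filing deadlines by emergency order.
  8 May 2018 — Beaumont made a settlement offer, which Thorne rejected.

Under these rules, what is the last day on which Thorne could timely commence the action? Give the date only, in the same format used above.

27 August 2019

The limitation period began to run on 24 January 2016.
Adding the 3 years base period to 24 January 2016 gives a deadline of 24 January 2019, before any tolling.
The emergency suspension of filing deadlines from 16 August 2016 to 19 March 2017 tolled the period for 215 days, extending the deadline to 27 August 2019.
Nothing else in the chronology tolls or restarts the period.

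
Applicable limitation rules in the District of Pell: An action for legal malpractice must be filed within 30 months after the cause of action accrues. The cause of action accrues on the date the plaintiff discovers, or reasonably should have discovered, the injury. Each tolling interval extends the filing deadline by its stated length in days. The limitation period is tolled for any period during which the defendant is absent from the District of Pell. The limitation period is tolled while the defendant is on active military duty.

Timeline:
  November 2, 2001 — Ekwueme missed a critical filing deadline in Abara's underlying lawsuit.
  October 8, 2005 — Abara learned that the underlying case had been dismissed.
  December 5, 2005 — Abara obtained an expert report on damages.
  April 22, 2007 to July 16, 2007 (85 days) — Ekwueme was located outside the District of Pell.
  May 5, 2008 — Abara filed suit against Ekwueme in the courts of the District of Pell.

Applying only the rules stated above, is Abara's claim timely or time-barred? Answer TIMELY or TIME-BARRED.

TIMELY

Accrual is tied to discovery, so the period began on October 8, 2005 rather than on November 2, 2001 when the act occurred.
30 months from October 8, 2005 is April 8, 2008.
The period was tolled for 85 days by the defendant's absence from the jurisdiction (April 22, 2007 to July 16, 2007), pushing the deadline to July 2, 2008.
The other events in the timeline have no effect on the limitation period under the stated rules.
Filing on May 5, 2008 beat the July 2, 2008 deadline — the action is timely.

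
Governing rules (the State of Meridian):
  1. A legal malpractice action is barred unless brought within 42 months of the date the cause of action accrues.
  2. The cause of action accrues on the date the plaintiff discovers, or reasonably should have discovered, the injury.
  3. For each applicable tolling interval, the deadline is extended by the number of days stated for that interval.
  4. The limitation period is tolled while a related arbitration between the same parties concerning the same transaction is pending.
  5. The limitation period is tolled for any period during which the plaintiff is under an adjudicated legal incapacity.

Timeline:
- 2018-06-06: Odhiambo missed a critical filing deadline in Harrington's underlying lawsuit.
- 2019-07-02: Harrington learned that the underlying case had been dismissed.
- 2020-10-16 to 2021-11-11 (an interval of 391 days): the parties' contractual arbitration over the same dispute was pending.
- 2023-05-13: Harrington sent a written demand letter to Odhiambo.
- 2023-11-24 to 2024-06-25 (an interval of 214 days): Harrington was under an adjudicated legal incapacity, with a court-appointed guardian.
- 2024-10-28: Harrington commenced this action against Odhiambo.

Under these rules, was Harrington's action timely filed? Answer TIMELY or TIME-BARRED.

TIME-BARRED

Under the discovery rule, the claim accrued on 2019-07-02, when Harrington discovered the injury — not on the 2018-06-06 date of the underlying act.
42 months from 2019-07-02 is 2023-01-02.
The period was tolled for 391 days by the pending related arbitration (2020-10-16 to 2021-11-11), pushing the deadline to 2024-01-28.
Because the plaintiff's legal incapacity ran from 2023-11-24 to 2024-06-25, the deadline is extended by 214 days to 2024-08-29.
None of the other events listed affects the running of the period under the stated rules.
Harrington filed on 2024-10-28, after the 2024-08-29 deadline, so the action is time-barred.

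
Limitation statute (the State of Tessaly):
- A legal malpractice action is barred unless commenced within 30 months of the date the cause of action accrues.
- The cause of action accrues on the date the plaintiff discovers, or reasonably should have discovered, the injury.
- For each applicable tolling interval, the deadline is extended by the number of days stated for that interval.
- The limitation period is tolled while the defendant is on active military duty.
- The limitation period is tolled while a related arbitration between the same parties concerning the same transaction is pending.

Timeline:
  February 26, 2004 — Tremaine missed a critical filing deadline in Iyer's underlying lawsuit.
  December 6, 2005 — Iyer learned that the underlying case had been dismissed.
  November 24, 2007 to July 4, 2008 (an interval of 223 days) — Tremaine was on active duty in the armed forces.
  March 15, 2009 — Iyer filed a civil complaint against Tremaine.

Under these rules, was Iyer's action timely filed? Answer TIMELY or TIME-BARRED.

TIME-BARRED

The claim did not accrue until Iyer discovered the injury on December 6, 2005; the February 26, 2004 act date does not start the clock under the stated rule.
Adding the 30 months base period to December 6, 2005 gives a deadline of June 6, 2008, before any tolling.
The period was tolled for 223 days by the defendant's active military service (November 24, 2007 to July 4, 2008), pushing the deadline to January 15, 2009.
Filing on March 15, 2009 missed the January 15, 2009 deadline — the action is time-barred.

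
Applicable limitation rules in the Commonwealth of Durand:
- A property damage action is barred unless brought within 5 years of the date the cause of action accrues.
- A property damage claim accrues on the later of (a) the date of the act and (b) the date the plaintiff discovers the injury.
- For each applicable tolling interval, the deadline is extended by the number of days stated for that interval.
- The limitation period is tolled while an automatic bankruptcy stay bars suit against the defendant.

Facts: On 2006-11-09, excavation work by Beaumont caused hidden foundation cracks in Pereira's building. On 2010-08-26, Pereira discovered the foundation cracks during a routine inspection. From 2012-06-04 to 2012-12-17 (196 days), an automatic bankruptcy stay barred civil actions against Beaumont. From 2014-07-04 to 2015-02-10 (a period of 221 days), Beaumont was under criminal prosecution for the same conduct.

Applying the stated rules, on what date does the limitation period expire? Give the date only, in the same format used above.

2016-03-09

Because discovery on 2010-08-26 post-dates the 2006-11-09 act, accrual under the later-of rule falls on 2010-08-26.
The untolled deadline — 5 years after 2010-08-26 — is 2015-08-26.
The automatic bankruptcy stay from 2012-06-04 to 2012-12-17 tolled the period for 196 days, extending the deadline to 2016-03-09.
The pending criminal prosecution from 2014-07-04 to 2015-02-10 does not toll the period, because no stated rule makes a criminal prosecution a tolling event.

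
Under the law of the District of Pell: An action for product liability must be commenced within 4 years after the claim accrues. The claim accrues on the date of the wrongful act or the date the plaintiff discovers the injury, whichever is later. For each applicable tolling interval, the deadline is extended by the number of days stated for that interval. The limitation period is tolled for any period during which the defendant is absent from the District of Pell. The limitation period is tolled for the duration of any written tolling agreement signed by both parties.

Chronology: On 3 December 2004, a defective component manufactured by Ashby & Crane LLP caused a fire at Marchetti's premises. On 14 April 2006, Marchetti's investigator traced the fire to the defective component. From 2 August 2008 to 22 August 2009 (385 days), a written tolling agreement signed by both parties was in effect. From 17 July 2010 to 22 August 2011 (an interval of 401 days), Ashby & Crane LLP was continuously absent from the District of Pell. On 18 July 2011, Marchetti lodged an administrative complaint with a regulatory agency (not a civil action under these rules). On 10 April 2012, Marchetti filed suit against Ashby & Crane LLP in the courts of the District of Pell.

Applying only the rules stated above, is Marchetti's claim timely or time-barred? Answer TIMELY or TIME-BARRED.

Because discovery on 14 April 2006 post-dates the 3 December 2004 act, accrual under the later-of rule falls on 14 April 2006.
The untolled deadline — 4 years after 14 April 2006 — is 14 April 2010.
Because the written tolling agreement ran from 2 August 2008 to 22 August 2009, the deadline is extended by 385 days to 4 May 2011.
Because the defendant's absence from the jurisdiction ran from 17 July 2010 to 22 August 2011, the deadline is extended by 401 days to 8 June 2012.
None of the other events listed affects the running of the period under the stated rules.
Filing on 10 April 2012 beat the 8 June 2012 deadline — the action is timely.

TIMELY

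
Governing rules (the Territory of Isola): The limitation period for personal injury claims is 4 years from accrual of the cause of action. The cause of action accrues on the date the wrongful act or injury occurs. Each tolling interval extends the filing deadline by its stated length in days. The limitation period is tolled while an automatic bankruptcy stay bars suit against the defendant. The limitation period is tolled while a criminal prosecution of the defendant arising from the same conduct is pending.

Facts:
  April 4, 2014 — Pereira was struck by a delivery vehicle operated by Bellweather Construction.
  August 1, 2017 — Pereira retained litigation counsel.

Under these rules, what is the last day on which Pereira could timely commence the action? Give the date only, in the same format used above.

April 4, 2018

The claim accrued on April 4, 2014, when the wrongful act occurred.
4 years from April 4, 2014 is April 4, 2018.
Nothing else in the chronology tolls or restarts the period.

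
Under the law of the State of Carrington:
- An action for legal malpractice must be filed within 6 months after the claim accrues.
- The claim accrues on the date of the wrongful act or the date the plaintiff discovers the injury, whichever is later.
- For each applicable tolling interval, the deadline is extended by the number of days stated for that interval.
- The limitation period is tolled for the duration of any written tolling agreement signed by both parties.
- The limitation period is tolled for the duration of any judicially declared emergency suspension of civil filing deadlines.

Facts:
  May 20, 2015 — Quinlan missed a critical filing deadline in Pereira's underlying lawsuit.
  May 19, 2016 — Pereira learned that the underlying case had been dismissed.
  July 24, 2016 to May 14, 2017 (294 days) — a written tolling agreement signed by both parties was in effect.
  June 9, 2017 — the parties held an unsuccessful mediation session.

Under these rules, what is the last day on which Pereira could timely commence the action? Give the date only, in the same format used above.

The claim accrued on May 19, 2016 — the later of the May 20, 2015 act and the May 19, 2016 discovery.
Adding the 6 months base period to May 19, 2016 gives a deadline of November 19, 2016, before any tolling.
Because the written tolling agreement ran from July 24, 2016 to May 14, 2017, the deadline is extended by 294 days to September 9, 2017.
Nothing else in the chronology tolls or restarts the period.

September 9, 2017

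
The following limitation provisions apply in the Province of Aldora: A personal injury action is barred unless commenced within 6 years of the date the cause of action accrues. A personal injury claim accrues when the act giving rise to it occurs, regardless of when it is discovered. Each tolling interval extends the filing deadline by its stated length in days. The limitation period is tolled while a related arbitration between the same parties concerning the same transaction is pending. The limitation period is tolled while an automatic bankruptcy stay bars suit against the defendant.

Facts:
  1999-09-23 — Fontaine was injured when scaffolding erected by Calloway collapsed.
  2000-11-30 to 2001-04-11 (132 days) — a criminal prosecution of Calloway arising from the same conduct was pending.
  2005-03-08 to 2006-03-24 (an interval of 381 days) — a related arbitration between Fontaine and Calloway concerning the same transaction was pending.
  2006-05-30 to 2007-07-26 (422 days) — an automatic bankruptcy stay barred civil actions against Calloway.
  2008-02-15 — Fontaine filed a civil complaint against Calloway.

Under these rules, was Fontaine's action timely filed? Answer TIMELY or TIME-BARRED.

TIME-BARRED

The claim accrued on 1999-09-23, when the wrongful act occurred.
The untolled deadline — 6 years after 1999-09-23 — is 2005-09-23.
The period was tolled for 381 days by the pending related arbitration (2005-03-08 to 2006-03-24), pushing the deadline to 2006-10-09.
Because the automatic bankruptcy stay ran from 2006-05-30 to 2007-07-26, the deadline is extended by 422 days to 2007-12-05.
Although a criminal prosecution ran from 2000-11-30 to 2001-04-11, the stated rules do not make that a tolling event, so it is disregarded.
The 2008-02-15 filing falls after the 2007-12-05 deadline; the claim is time-barred.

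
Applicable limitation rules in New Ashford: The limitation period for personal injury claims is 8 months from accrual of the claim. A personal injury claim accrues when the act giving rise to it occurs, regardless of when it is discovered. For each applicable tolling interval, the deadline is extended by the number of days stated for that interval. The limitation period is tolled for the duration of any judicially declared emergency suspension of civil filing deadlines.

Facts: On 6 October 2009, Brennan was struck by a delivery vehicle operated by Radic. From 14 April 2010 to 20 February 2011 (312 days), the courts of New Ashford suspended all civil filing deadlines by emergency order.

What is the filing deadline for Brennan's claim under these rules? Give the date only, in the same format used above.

The limitation period began to run on 6 October 2009.
The untolled deadline — 8 months after 6 October 2009 — is 6 June 2010.
The period was tolled for 312 days by the emergency suspension of filing deadlines (14 April 2010 to 20 February 2011), pushing the deadline to 14 April 2011.

14 April 2011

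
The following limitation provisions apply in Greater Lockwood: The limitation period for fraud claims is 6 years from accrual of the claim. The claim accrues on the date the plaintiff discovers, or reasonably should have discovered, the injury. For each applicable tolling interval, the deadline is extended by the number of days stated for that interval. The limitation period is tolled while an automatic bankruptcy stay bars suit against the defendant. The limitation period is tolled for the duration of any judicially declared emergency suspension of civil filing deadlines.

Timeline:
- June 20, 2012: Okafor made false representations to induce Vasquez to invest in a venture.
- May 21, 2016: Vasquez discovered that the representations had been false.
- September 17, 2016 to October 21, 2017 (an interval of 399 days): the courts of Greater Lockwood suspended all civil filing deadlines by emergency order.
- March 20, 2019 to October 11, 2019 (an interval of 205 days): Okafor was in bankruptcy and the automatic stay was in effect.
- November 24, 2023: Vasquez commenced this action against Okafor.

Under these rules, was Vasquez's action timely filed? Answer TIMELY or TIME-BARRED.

TIMELY

The claim did not accrue until Vasquez discovered the injury on May 21, 2016; the June 20, 2012 act date does not start the clock under the stated rule.
Adding the 6 years base period to May 21, 2016 gives a deadline of May 21, 2022, before any tolling.
The emergency suspension of filing deadlines from September 17, 2016 to October 21, 2017 tolled the period for 399 days, extending the deadline to June 24, 2023.
The period was tolled for 205 days by the automatic bankruptcy stay (March 20, 2019 to October 11, 2019), pushing the deadline to January 15, 2024.
Vasquez filed on November 24, 2023, before the January 15, 2024 deadline, so the action is timely.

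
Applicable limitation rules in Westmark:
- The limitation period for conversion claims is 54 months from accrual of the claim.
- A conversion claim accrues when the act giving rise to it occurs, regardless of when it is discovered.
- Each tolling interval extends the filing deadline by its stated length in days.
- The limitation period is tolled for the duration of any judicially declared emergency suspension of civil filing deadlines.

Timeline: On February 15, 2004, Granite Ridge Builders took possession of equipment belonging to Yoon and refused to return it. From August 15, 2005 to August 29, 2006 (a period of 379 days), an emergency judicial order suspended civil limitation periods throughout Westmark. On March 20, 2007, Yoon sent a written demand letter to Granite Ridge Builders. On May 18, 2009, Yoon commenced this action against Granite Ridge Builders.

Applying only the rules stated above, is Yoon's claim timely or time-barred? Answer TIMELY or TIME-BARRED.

The claim accrued on February 15, 2004, the date of the act.
The untolled deadline — 54 months after February 15, 2004 — is August 15, 2008.
The period was tolled for 379 days by the emergency suspension of filing deadlines (August 15, 2005 to August 29, 2006), pushing the deadline to August 29, 2009.
The other events in the timeline have no effect on the limitation period under the stated rules.
The May 18, 2009 filing precedes the August 29, 2009 deadline; the claim is timely.

TIMELY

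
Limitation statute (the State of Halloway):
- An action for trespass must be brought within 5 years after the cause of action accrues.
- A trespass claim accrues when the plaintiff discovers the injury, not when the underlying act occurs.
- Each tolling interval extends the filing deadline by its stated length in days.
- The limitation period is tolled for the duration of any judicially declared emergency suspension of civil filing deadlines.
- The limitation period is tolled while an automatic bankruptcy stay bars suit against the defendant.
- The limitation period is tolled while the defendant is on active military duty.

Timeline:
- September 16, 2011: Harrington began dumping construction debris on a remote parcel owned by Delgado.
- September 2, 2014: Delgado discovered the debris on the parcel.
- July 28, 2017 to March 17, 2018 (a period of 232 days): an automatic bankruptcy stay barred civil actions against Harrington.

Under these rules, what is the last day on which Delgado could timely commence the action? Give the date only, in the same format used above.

Accrual is tied to discovery, so the period began on September 2, 2014 rather than on September 16, 2011 when the act occurred.
The untolled deadline — 5 years after September 2, 2014 — is September 2, 2019.
Because the automatic bankruptcy stay ran from July 28, 2017 to March 17, 2018, the deadline is extended by 232 days to April 21, 2020.

April 21, 2020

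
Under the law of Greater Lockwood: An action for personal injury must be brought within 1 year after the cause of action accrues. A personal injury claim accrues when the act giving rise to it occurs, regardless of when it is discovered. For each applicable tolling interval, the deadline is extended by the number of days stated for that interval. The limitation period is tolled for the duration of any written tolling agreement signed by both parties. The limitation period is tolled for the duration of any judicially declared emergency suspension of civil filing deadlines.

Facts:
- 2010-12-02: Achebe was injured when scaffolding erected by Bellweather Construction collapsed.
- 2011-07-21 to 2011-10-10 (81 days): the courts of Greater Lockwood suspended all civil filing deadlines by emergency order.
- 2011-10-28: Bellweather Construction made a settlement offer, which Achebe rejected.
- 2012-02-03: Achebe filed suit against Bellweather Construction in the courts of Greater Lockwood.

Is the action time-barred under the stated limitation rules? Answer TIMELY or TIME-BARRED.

TIMELY

The cause of action accrued on 2010-12-02, the date of the act.
Adding the 1 year base period to 2010-12-02 gives a deadline of 2011-12-02, before any tolling.
The period was tolled for 81 days by the emergency suspension of filing deadlines (2011-07-21 to 2011-10-10), pushing the deadline to 2012-02-21.
The other events in the timeline have no effect on the limitation period under the stated rules.
Filing on 2012-02-03 beat the 2012-02-21 deadline — the action is timely.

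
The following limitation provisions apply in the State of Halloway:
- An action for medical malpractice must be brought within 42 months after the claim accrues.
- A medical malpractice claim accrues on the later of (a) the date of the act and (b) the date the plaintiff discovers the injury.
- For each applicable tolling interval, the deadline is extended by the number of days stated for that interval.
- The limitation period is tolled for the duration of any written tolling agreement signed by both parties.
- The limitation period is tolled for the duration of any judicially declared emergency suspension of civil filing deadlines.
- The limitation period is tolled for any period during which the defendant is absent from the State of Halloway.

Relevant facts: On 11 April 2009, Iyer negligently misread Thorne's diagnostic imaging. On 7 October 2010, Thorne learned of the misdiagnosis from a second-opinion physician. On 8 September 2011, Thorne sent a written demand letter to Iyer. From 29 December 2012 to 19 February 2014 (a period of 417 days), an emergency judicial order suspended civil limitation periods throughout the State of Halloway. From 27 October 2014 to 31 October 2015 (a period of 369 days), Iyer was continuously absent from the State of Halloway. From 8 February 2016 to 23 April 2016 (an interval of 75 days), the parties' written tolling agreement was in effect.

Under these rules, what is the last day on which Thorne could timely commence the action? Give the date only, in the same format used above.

The claim accrued on 7 October 2010 — the later of the 11 April 2009 act and the 7 October 2010 discovery.
The untolled deadline — 42 months after 7 October 2010 — is 7 April 2014.
The emergency suspension of filing deadlines from 29 December 2012 to 19 February 2014 tolled the period for 417 days, extending the deadline to 29 May 2015.
Because the defendant's absence from the jurisdiction ran from 27 October 2014 to 31 October 2015, the deadline is extended by 369 days to 1 June 2016.
Because the written tolling agreement ran from 8 February 2016 to 23 April 2016, the deadline is extended by 75 days to 15 August 2016.
None of the other events listed affects the running of the period under the stated rules.

15 August 2016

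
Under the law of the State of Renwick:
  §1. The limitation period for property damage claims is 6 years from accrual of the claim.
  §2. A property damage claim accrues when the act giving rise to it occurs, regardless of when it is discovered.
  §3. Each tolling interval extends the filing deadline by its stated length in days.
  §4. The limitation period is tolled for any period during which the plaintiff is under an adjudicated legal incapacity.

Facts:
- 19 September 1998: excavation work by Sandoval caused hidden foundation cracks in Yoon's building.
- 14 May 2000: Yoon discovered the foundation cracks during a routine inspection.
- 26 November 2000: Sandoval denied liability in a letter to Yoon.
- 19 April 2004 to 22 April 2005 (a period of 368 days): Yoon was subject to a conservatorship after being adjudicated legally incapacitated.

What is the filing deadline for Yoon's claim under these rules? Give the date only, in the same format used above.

22 September 2005

Accrual is governed by the date of the act, so the period began to run on 19 September 1998; the later discovery on 14 May 2000 is irrelevant under the stated rule.
6 years from 19 September 1998 is 19 September 2004.
The period was tolled for 368 days by the plaintiff's legal incapacity (19 April 2004 to 22 April 2005), pushing the deadline to 22 September 2005.
Nothing else in the chronology tolls or restarts the period.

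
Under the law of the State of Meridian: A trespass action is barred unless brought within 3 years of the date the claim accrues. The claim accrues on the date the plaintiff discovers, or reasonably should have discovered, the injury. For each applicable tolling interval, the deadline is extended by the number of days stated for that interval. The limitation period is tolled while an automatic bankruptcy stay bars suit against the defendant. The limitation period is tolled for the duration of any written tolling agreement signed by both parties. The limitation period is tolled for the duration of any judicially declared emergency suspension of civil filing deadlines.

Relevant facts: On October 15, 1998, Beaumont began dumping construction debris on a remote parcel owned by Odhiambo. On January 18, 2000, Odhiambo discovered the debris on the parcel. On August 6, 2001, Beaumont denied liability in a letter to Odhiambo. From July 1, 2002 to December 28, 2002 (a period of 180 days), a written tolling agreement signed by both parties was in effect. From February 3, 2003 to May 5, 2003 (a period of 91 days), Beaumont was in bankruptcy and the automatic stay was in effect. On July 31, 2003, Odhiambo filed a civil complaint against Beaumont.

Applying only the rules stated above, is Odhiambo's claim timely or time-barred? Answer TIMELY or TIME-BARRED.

TIMELY

Accrual is tied to discovery, so the period began on January 18, 2000 rather than on October 15, 1998 when the act occurred.
The untolled deadline — 3 years after January 18, 2000 — is January 18, 2003.
The written tolling agreement from July 1, 2002 to December 28, 2002 tolled the period for 180 days, extending the deadline to July 17, 2003.
The automatic bankruptcy stay from February 3, 2003 to May 5, 2003 tolled the period for 91 days, extending the deadline to October 16, 2003.
The other events in the timeline have no effect on the limitation period under the stated rules.
Odhiambo filed on July 31, 2003, before the October 16, 2003 deadline, so the action is timely.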